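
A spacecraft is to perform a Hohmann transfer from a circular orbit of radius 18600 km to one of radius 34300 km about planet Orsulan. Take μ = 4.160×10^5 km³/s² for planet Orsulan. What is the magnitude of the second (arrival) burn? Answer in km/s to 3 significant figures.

Δv₂ = 0.562 km/s

Semi-major axis of the transfer orbit: a_t = (18600 + 34300)/2 = 26450 km.
On the circular orbit at r = 34300 km, v_c = √(μ/r) = 3.4826 km/s.
Vis-viva on the transfer ellipse at r = 34300 km gives v_t = √[μ(2/r − 1/a_t)] = 2.9204 km/s.
Δv₂ = |v_t − v_c| = |2.9204 − 3.4826| = 0.5622 km/s.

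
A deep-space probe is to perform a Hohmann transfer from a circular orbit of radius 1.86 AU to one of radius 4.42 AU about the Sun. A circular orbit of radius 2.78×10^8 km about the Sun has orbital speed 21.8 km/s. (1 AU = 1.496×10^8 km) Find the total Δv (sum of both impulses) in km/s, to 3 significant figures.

From the circular-orbit relation v² = μ/r at r = 2.78×10^8 km: μ = v²r = (21.8)² × 2.78×10^8 = 1.32117×10^11 km³/s².
In km: r₁ = 1.86 × 1.496×10^8 = 2.78256×10^8 km; r₂ = 4.42 × 1.496×10^8 = 6.61232×10^8 km.
The Hohmann ellipse has a_t = (r₁ + r₂)/2 = 4.69744×10^8 km.
At r₁ the circular-orbit speed is v₁ = √(μ/r₁) = 21.790 km/s.
On the transfer ellipse at r₁, vis-viva gives v_p = √[μ(2/r₁ − 1/a_t)] = 25.853 km/s.
First burn Δv₁ = |v_p − v₁| = 4.063 km/s.
Circular speed at r₂: v₂ = √(μ/r₂) = 14.135 km/s.
Transfer-orbit speed at r₂: v_a = √[μ(2/r₂ − 1/a_t)] = 10.879 km/s.
Second burn Δv₂ = |v₂ − v_a| = 3.256 km/s.
Δv = Δv₁ + Δv₂ = 4.063 + 3.256 = 7.319 km/s.

Δv = 7.32 km/s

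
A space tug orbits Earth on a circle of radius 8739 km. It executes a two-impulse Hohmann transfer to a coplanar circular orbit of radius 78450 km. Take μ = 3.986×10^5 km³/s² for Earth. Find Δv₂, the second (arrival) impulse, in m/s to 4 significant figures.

Δv₂ = 1245 m/s

Semi-major axis of the transfer orbit: a_t = (8739 + 78450)/2 = 43594.5 km.
On the circular orbit at r = 78450 km, v_c = √(μ/r) = 2.254 km/s.
Transfer-orbit speed at the same r (vis-viva, a = a_t): v_t = √[μ(2/r − 1/a_t)] = 1.009 km/s.
Δv₂ = |v_t − v_c| = |1.009 − 2.254| = 1.245 km/s.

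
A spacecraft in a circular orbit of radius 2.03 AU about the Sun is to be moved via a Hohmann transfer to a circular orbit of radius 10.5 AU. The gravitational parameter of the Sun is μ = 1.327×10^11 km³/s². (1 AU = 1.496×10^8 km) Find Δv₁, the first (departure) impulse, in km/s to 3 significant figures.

In km: r₁ = 2.03 × 1.496×10^8 = 3.03688×10^8 km; r₂ = 10.5 × 1.496×10^8 = 1.5708×10^9 km.
Transfer-ellipse semi-major axis a_t = (r₁ + r₂)/2 = (3.03688×10^8 + 1.5708×10^9)/2 = 9.37244×10^8 km.
Circular speed at r = 3.03688×10^8 km: v_c = √(μ/r) = 20.904 km/s.
Transfer-orbit speed at the same r (vis-viva, a = a_t): v_t = √[μ(2/r − 1/a_t)] = 27.062 km/s.
Δv₁ = |v_t − v_c| = |27.062 − 20.904| = 6.158 km/s.

Δv₁ = 6.16 km/s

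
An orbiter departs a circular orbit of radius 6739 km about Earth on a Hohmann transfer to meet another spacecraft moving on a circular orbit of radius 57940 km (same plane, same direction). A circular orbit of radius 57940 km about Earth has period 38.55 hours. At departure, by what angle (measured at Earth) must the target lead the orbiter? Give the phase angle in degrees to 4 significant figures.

φ = 104.9°

From Kepler's third law T² = 4π²r³/μ at r = 57940 km, T = 38.55 hours = 38.55 × 3600 s = 1.3878×10^5 s: μ = 4π²r³/T² = 3.98696×10^5 km³/s².
Semi-major axis of the transfer orbit: a_t = (6739 + 57940)/2 = 32339.5 km.
The half-period of the transfer ellipse is t = π√(a_t³/μ) = 28940 s.
Target angular speed ω₂ = √(μ/r₂³) = 4.527×10^-5 rad/s.
Angle swept by the target during transfer: ω₂·t = 1.310 rad = 75.06°.
Arrival is 180° from departure on the ellipse, so φ = 180° − 75.06° = 104.9°.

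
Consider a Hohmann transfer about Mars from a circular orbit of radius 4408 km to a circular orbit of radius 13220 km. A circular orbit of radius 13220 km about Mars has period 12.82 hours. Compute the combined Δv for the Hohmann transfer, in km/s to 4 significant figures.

Δv = 1.227 km/s

From Kepler's third law T² = 4π²r³/μ at r = 13220 km, T = 12.82 hours = 12.82 × 3600 s = 46152 s: μ = 4π²r³/T² = 42822.6 km³/s².
The Hohmann ellipse has a_t = (r₁ + r₂)/2 = 8814 km.
Circular speed at r₁: v₁ = √(μ/r₁) = √(42822.6/4408) = 3.1168 km/s.
On the transfer ellipse at r₁, vis-viva gives v_p = √[μ(2/r₁ − 1/a_t)] = 3.8172 km/s.
First burn Δv₁ = |v_p − v₁| = 0.7004 km/s.
Circular speed at r₂: v₂ = √(μ/r₂) = 1.800 km/s.
Transfer-orbit speed at r₂: v_a = √[μ(2/r₂ − 1/a_t)] = 1.273 km/s.
Second burn Δv₂ = |v₂ − v_a| = 0.5270 km/s.
Total Δv = Δv₁ + Δv₂ = 1.227 km/s.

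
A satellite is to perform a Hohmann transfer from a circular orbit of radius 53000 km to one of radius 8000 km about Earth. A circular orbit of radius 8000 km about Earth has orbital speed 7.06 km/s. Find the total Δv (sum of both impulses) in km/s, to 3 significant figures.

From the circular-orbit relation v² = μ/r at r = 8000 km: μ = v²r = (7.06)² × 8000 = 3.98749×10^5 km³/s².
The Hohmann ellipse has a_t = (r₁ + r₂)/2 = 30500 km.
Circular speed at r₁: v₁ = √(μ/r₁) = √(3.98749×10^5/53000) = 2.743 km/s.
Transfer-orbit speed at r₁ (vis-viva equation): v_a = √[μ(2/r₁ − 1/a_t)] = 1.405 km/s.
First burn Δv₁ = |v_a − v₁| = 1.338 km/s.
Circular speed at r₂: v₂ = √(μ/r₂) = 7.060 km/s.
Transfer-orbit speed at r₂: v_p = √[μ(2/r₂ − 1/a_t)] = 9.307 km/s.
Second burn Δv₂ = |v₂ − v_p| = 2.247 km/s.
Δv = Δv₁ + Δv₂ = 1.338 + 2.247 = 3.585 km/s.

Δv = 3.58 km/s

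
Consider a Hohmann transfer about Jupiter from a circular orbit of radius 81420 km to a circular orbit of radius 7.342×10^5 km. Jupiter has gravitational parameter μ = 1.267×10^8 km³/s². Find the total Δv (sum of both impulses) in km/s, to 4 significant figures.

Δv = 20.75 km/s

Transfer-ellipse semi-major axis a_t = (r₁ + r₂)/2 = (81420 + 7.342×10^5)/2 = 4.0781×10^5 km.
At r₁ the circular-orbit speed is v₁ = √(μ/r₁) = 39.45 km/s.
On the transfer ellipse at r₁, vis-viva gives v_p = √[μ(2/r₁ − 1/a_t)] = 52.93 km/s.
First burn Δv₁ = |v_p − v₁| = 13.48 km/s.
Circular speed at r₂: v₂ = √(μ/r₂) = 13.137 km/s.
Transfer-orbit speed at r₂: v_a = √[μ(2/r₂ − 1/a_t)] = 5.8697 km/s.
Second burn Δv₂ = |v₂ − v_a| = 7.267 km/s.
Total Δv = Δv₁ + Δv₂ = 20.75 km/s.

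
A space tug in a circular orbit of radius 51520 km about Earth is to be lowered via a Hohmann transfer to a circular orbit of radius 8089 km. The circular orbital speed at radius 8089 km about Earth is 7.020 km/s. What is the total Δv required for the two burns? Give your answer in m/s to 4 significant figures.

From the circular-orbit relation v² = μ/r at r = 8089 km: μ = v²r = (7.020)² × 8089 = 3.98629×10^5 km³/s².
Semi-major axis of the transfer orbit: a_t = (51520 + 8089)/2 = 29804.5 km.
At r₁ the circular-orbit speed is v₁ = √(μ/r₁) = 2.78161 km/s.
Transfer-orbit speed at r₁ (vis-viva equation): v_a = √[μ(2/r₁ − 1/a_t)] = 1.44912 km/s.
First burn Δv₁ = |v_a − v₁| = 1.332 km/s.
Circular speed at r₂: v₂ = √(μ/r₂) = 7.020 km/s.
Transfer-orbit speed at r₂: v_p = √[μ(2/r₂ − 1/a_t)] = 9.230 km/s.
Second burn Δv₂ = |v₂ − v_p| = 2.210 km/s.
Total Δv = Δv₁ + Δv₂ = 3.542 km/s.

Δv = 3542 m/s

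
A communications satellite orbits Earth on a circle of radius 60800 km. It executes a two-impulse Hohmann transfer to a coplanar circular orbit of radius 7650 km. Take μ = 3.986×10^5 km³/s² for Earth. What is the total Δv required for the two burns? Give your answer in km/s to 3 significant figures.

Δv = 3.75 km/s

Transfer-ellipse semi-major axis a_t = (r₁ + r₂)/2 = (60800 + 7650)/2 = 34225 km.
At r₁ the circular-orbit speed is v₁ = √(μ/r₁) = 2.5605 km/s.
On the transfer ellipse at r₁, vis-viva gives v_a = √[μ(2/r₁ − 1/a_t)] = 1.2105 km/s.
First burn Δv₁ = |v_a − v₁| = 1.350 km/s.
Circular speed at r₂: v₂ = √(μ/r₂) = 7.218 km/s.
Transfer-orbit speed at r₂: v_p = √[μ(2/r₂ − 1/a_t)] = 9.621 km/s.
Second burn Δv₂ = |v₂ − v_p| = 2.403 km/s.
Δv = Δv₁ + Δv₂ = 1.350 + 2.403 = 3.753 km/s.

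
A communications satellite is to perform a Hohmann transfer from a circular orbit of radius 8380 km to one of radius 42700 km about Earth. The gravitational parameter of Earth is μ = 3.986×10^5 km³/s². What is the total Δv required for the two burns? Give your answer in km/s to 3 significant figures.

Δv = 3.33 km/s

The Hohmann ellipse has a_t = (r₁ + r₂)/2 = 25540 km.
At r₁ the circular-orbit speed is v₁ = √(μ/r₁) = 6.897 km/s.
Transfer-orbit speed at r₁ (vis-viva equation): v_p = √[μ(2/r₁ − 1/a_t)] = 8.918 km/s.
First burn Δv₁ = |v_p − v₁| = 2.021 km/s.
Circular speed at r₂: v₂ = √(μ/r₂) = 3.055 km/s.
Transfer-orbit speed at r₂: v_a = √[μ(2/r₂ − 1/a_t)] = 1.750 km/s.
Second burn Δv₂ = |v₂ − v_a| = 1.305 km/s.
Total Δv = Δv₁ + Δv₂ = 3.326 km/s.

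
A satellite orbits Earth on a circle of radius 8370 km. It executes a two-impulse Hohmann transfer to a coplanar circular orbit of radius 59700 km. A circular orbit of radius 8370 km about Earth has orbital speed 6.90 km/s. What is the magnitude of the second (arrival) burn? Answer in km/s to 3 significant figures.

From the circular-orbit relation v² = μ/r at r = 8370 km: μ = v²r = (6.90)² × 8370 = 3.98496×10^5 km³/s².
Transfer-ellipse semi-major axis a_t = (r₁ + r₂)/2 = (8370 + 59700)/2 = 34035 km.
On the circular orbit at r = 59700 km, v_c = √(μ/r) = 2.5836 km/s.
Vis-viva on the transfer ellipse at r = 59700 km gives v_t = √[μ(2/r − 1/a_t)] = 1.2812 km/s.
Δv₂ = |v_t − v_c| = |1.2812 − 2.5836| = 1.302 km/s.

Δv₂ = 1.30 km/s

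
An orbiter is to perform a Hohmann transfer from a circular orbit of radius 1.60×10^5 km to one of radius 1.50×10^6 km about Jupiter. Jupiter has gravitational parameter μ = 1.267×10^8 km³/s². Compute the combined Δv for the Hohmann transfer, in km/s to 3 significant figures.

Semi-major axis of the transfer orbit: a_t = (1.600×10^5 + 1.500×10^6)/2 = 8.300×10^5 km.
Circular speed at r₁: v₁ = √(μ/r₁) = √(1.267×10^8/1.600×10^5) = 28.1403 km/s.
Transfer-orbit speed at r₁ (vis-viva equation): v_p = √[μ(2/r₁ − 1/a_t)] = 37.8299 km/s.
First burn Δv₁ = |v_p − v₁| = 9.68960 km/s.
At r₂, v₂ = √(μ/r₂) = 9.190575 km/s.
Transfer-orbit speed at r₂: v_a = √[μ(2/r₂ − 1/a_t)] = 4.035187 km/s.
Second burn Δv₂ = |v₂ − v_a| = 5.15539 km/s.
Total Δv = Δv₁ + Δv₂ = 14.84 km/s.

Δv = 14.8 km/s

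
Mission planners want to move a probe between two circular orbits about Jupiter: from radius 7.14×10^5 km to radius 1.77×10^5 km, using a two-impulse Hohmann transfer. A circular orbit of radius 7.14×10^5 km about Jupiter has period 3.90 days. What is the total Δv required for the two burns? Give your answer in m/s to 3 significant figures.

From Kepler's third law T² = 4π²r³/μ at r = 7.14×10^5 km, T = 3.90 days = 3.90 × 86400 s = 3.3696×10^5 s: μ = 4π²r³/T² = 1.26560×10^8 km³/s².
The Hohmann ellipse has a_t = (r₁ + r₂)/2 = 4.455×10^5 km.
Circular speed at r₁: v₁ = √(μ/r₁) = √(1.26560×10^8/7.140×10^5) = 13.314 km/s.
On the transfer ellipse at r₁, v² = μ(2/r − 1/a) gives v_a = √[μ(2/r₁ − 1/a_t)] = 8.3919 km/s.
First burn Δv₁ = |v_a − v₁| = 4.922 km/s.
At r₂, v₂ = √(μ/r₂) = 26.740 km/s.
Transfer-orbit speed at r₂: v_p = √[μ(2/r₂ − 1/a_t)] = 33.852 km/s.
Second burn Δv₂ = |v₂ − v_p| = 7.112 km/s.
Total Δv = Δv₁ + Δv₂ = 12.03 km/s.

Δv = 12000 m/s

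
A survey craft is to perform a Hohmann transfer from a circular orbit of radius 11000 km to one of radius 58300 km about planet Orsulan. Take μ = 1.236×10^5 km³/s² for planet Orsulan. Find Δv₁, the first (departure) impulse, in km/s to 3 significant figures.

Semi-major axis of the transfer orbit: a_t = (11000 + 58300)/2 = 34650 km.
Circular speed at r = 11000 km: v_c = √(μ/r) = 3.352 km/s.
Vis-viva on the transfer ellipse at r = 11000 km gives v_t = √[μ(2/r − 1/a_t)] = 4.348 km/s.
Δv₁ = |v_t − v_c| = |4.348 − 3.352| = 0.9960 km/s.

Δv₁ = 0.996 km/s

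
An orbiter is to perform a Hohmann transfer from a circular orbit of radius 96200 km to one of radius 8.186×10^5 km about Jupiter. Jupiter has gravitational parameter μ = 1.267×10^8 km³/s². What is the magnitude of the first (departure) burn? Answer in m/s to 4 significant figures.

Semi-major axis of the transfer orbit: a_t = (96200 + 8.186×10^5)/2 = 4.574×10^5 km.
On the circular orbit at r = 96200 km, v_c = √(μ/r) = 36.29 km/s.
Vis-viva on the transfer ellipse at r = 96200 km gives v_t = √[μ(2/r − 1/a_t)] = 48.55 km/s.
Δv₁ = |v_t − v_c| = |48.55 − 36.29| = 12.26 km/s.

Δv₁ = 12260 m/s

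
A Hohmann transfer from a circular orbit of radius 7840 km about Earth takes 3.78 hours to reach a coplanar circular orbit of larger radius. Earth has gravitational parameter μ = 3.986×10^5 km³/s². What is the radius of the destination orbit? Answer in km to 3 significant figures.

r₂ = 31300 km

Transfer time t = 3.78 hours = 13608 s, and t = π√(a_t³/μ).
So a_t = (μ t²/π²)^(1/3) = (3.986×10^5 × (13608)² / π²)^(1/3) = 19556 km.
Since a_t = (r₁ + r₂)/2, r₂ = 2a_t − r₁ = 2×19556 − 7840 = 31272 km.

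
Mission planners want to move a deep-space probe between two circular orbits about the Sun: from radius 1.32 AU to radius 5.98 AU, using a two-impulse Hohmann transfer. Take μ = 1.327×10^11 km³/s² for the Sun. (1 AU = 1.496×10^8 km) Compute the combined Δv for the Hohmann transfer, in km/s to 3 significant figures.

In km: r₁ = 1.32 × 1.496×10^8 = 1.97472×10^8 km; r₂ = 5.98 × 1.496×10^8 = 8.94608×10^8 km.
Transfer-ellipse semi-major axis a_t = (r₁ + r₂)/2 = (1.97472×10^8 + 8.94608×10^8)/2 = 5.4604×10^8 km.
At r₁ the circular-orbit speed is v₁ = √(μ/r₁) = 25.923 km/s.
Transfer-orbit speed at r₁ (v² = μ(2/r − 1/a)): v_p = √[μ(2/r₁ − 1/a_t)] = 33.181 km/s.
First burn Δv₁ = |v_p − v₁| = 7.258 km/s.
At r₂, v₂ = √(μ/r₂) = 12.179 km/s.
Transfer-orbit speed at r₂: v_a = √[μ(2/r₂ − 1/a_t)] = 7.3242 km/s.
Second burn Δv₂ = |v₂ − v_a| = 4.855 km/s.
Δv = Δv₁ + Δv₂ = 7.258 + 4.855 = 12.11 km/s.

Δv = 12.1 km/s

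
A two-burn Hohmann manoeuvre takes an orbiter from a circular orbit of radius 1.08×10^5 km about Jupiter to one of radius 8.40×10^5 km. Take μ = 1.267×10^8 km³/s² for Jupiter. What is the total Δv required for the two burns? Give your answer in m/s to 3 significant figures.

The Hohmann ellipse has a_t = (r₁ + r₂)/2 = 4.740×10^5 km.
Circular speed at r₁: v₁ = √(μ/r₁) = √(1.267×10^8/1.080×10^5) = 34.2513 km/s.
On the transfer ellipse at r₁, vis-viva gives v_p = √[μ(2/r₁ − 1/a_t)] = 45.5960 km/s.
First burn Δv₁ = |v_p − v₁| = 11.34 km/s.
At r₂, v₂ = √(μ/r₂) = 12.281 km/s.
Transfer-orbit speed at r₂: v_a = √[μ(2/r₂ − 1/a_t)] = 5.8623 km/s.
Second burn Δv₂ = |v₂ − v_a| = 6.419 km/s.
Total Δv = Δv₁ + Δv₂ = 17.76 km/s.

Δv = 17800 m/s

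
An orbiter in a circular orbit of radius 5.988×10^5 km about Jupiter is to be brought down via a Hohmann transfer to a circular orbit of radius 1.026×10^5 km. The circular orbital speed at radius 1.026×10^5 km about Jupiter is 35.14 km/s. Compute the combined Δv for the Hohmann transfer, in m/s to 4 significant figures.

From the circular-orbit relation v² = μ/r at r = 1.026×10^5 km: μ = v²r = (35.14)² × 1.026×10^5 = 1.26692×10^8 km³/s².
Transfer-ellipse semi-major axis a_t = (r₁ + r₂)/2 = (5.988×10^5 + 1.026×10^5)/2 = 3.507×10^5 km.
At r₁ the circular-orbit speed is v₁ = √(μ/r₁) = 14.546 km/s.
Transfer-orbit speed at r₁ (vis-viva): v_a = √[μ(2/r₁ − 1/a_t)] = 7.8676 km/s.
First burn Δv₁ = |v_a − v₁| = 6.678 km/s.
Circular speed at r₂: v₂ = √(μ/r₂) = 35.14 km/s.
Transfer-orbit speed at r₂: v_p = √[μ(2/r₂ − 1/a_t)] = 45.92 km/s.
Second burn Δv₂ = |v₂ − v_p| = 10.78 km/s.
Δv = Δv₁ + Δv₂ = 6.678 + 10.78 = 17.46 km/s.

Δv = 17460 m/s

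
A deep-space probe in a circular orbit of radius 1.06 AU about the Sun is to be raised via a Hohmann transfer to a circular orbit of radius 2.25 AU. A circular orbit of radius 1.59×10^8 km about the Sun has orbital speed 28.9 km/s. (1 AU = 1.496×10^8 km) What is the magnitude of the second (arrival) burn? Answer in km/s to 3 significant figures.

From the circular-orbit relation v² = μ/r at r = 1.59×10^8 km: μ = v²r = (28.9)² × 1.59×10^8 = 1.32798×10^11 km³/s².
In km: r₁ = 1.06 × 1.496×10^8 = 1.58576×10^8 km; r₂ = 2.25 × 1.496×10^8 = 3.366×10^8 km.
Semi-major axis of the transfer orbit: a_t = (1.58576×10^8 + 3.366×10^8)/2 = 2.47588×10^8 km.
On the circular orbit at r = 3.366×10^8 km, v_c = √(μ/r) = 19.863 km/s.
Transfer-orbit speed at the same r (vis-viva, a = a_t): v_t = √[μ(2/r − 1/a_t)] = 15.896 km/s.
Δv₂ = |v_t − v_c| = |15.896 − 19.863| = 3.967 km/s.

Δv₂ = 3.97 km/s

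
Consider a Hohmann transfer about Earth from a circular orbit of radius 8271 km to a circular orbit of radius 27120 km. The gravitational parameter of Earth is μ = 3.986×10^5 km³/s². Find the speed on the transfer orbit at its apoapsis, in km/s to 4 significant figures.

Semi-major axis of the transfer orbit: a_t = (8271 + 27120)/2 = 17695.5 km.
The apoapsis of the transfer ellipse is at r = 27120 km.
Applying v² = μ(2/r − 1/a_t): v = 2.621 km/s.

v = 2.621 km/s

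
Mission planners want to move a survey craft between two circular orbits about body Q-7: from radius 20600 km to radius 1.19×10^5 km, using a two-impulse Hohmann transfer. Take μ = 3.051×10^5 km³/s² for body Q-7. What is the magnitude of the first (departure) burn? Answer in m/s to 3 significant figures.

The Hohmann ellipse has a_t = (r₁ + r₂)/2 = 69800 km.
On the circular orbit at r = 20600 km, v_c = √(μ/r) = 3.848 km/s.
Vis-viva on the transfer ellipse at r = 20600 km gives v_t = √[μ(2/r − 1/a_t)] = 5.025 km/s.
Δv₁ = |v_t − v_c| = |5.025 − 3.848| = 1.177 km/s.

Δv₁ = 1180 m/s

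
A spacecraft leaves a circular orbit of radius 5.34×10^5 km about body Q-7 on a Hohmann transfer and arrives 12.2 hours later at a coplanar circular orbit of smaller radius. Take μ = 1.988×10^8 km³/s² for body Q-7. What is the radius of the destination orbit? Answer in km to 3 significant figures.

Transfer time t = 12.2 hours = 43920 s, and t = π√(a_t³/μ).
So a_t = (μ t²/π²)^(1/3) = (1.988×10^8 × (43920)² / π²)^(1/3) = 3.3870×10^5 km.
Since a_t = (r₁ + r₂)/2, r₂ = 2a_t − r₁ = 2×3.3870×10^5 − 5.340×10^5 = 1.434×10^5 km.

r₂ = 1.43×10^5 km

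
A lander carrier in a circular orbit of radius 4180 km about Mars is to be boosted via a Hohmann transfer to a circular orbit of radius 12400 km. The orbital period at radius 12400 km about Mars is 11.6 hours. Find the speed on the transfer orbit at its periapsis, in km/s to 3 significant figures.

v = 3.93 km/s

From Kepler's third law T² = 4π²r³/μ at r = 12400 km, T = 11.6 hours = 11.6 × 3600 s = 41760 s: μ = 4π²r³/T² = 43162.2 km³/s².
Transfer-ellipse semi-major axis a_t = (r₁ + r₂)/2 = (4180 + 12400)/2 = 8290 km.
The periapsis of the transfer ellipse is at r = 4180 km.
Applying v² = μ(2/r − 1/a_t): v = 3.930 km/s.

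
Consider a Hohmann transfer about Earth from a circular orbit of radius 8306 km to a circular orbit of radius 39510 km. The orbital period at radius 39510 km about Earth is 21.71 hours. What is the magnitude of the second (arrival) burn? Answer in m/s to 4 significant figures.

From Kepler's third law T² = 4π²r³/μ at r = 39510 km, T = 21.71 hours = 21.71 × 3600 s = 78156 s: μ = 4π²r³/T² = 3.98617×10^5 km³/s².
Semi-major axis of the transfer orbit: a_t = (8306 + 39510)/2 = 23908 km.
Circular speed at r = 39510 km: v_c = √(μ/r) = 3.176 km/s.
Transfer-orbit speed at the same r (vis-viva, a = a_t): v_t = √[μ(2/r − 1/a_t)] = 1.872 km/s.
Δv₂ = |v_t − v_c| = |1.872 − 3.176| = 1.304 km/s.

Δv₂ = 1304 m/s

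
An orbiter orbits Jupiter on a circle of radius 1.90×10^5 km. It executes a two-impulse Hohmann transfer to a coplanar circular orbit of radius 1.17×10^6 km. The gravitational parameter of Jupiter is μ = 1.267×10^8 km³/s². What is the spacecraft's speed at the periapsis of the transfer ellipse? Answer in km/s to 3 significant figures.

v = 33.9 km/s

Transfer-ellipse semi-major axis a_t = (r₁ + r₂)/2 = (1.900×10^5 + 1.170×10^6)/2 = 6.800×10^5 km.
The periapsis of the transfer ellipse is at r = 1.900×10^5 km.
From the vis-viva equation, v = √[μ(2/r − 1/a_t)] = 33.87 km/s.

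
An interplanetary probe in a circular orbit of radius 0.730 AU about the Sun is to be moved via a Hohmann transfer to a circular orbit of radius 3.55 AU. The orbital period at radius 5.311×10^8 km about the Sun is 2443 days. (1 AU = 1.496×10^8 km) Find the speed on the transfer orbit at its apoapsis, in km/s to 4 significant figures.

From Kepler's third law T² = 4π²r³/μ at r = 5.311×10^8 km, T = 2443 days = 2443 × 86400 s = 2.110752×10^8 s: μ = 4π²r³/T² = 1.32744×10^11 km³/s².
In km: r₁ = 0.730 × 1.496×10^8 = 1.09208×10^8 km; r₂ = 3.55 × 1.496×10^8 = 5.3108×10^8 km.
Transfer-ellipse semi-major axis a_t = (r₁ + r₂)/2 = (1.09208×10^8 + 5.3108×10^8)/2 = 3.20144×10^8 km.
At apoapsis, r = 5.3108×10^8 km.
Vis-viva: v = √[μ(2/r − 1/a_t)] = √[1.32744×10^11 × (2/5.3108×10^8 − 1/3.20144×10^8)] = 9.234 km/s.

v = 9.234 km/s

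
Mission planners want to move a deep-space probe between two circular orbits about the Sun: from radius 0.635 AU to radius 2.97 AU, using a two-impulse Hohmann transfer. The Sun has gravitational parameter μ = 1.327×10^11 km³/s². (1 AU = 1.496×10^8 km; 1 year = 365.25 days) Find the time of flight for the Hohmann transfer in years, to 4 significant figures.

t = 1.210 years

In km: r₁ = 0.635 × 1.496×10^8 = 9.4996×10^7 km; r₂ = 2.97 × 1.496×10^8 = 4.44312×10^8 km.
The Hohmann ellipse has a_t = (r₁ + r₂)/2 = 2.69654×10^8 km.
Half the transfer-orbit period gives t = π√(a_t³/μ) = 3.819×10^7 s.
Converting: 3.819×10^7 s ÷ 3.15576×10^7 s/year (365.25 × 86400) = 1.210 years.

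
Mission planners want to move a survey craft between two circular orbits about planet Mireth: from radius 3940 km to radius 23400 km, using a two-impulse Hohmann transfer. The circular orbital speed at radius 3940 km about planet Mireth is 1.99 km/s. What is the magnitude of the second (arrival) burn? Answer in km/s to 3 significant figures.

Δv₂ = 0.378 km/s

From the circular-orbit relation v² = μ/r at r = 3940 km: μ = v²r = (1.99)² × 3940 = 15602.8 km³/s².
Transfer-ellipse semi-major axis a_t = (r₁ + r₂)/2 = (3940 + 23400)/2 = 13670 km.
On the circular orbit at r = 23400 km, v_c = √(μ/r) = 0.8166 km/s.
Transfer-orbit speed at the same r (vis-viva, a = a_t): v_t = √[μ(2/r − 1/a_t)] = 0.4384 km/s.
Δv₂ = |v_t − v_c| = |0.4384 − 0.8166| = 0.3782 km/s.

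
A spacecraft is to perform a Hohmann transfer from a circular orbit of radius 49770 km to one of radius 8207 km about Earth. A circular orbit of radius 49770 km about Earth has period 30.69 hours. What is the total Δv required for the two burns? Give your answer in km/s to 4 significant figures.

From Kepler's third law T² = 4π²r³/μ at r = 49770 km, T = 30.69 hours = 30.69 × 3600 s = 1.10484×10^5 s: μ = 4π²r³/T² = 3.98716×10^5 km³/s².
The Hohmann ellipse has a_t = (r₁ + r₂)/2 = 28988.5 km.
Circular speed at r₁: v₁ = √(μ/r₁) = √(3.98716×10^5/49770) = 2.830 km/s.
Transfer-orbit speed at r₁ (v² = μ(2/r − 1/a)): v_a = √[μ(2/r₁ − 1/a_t)] = 1.506 km/s.
First burn Δv₁ = |v_a − v₁| = 1.324 km/s.
At r₂, v₂ = √(μ/r₂) = 6.970 km/s.
Transfer-orbit speed at r₂: v_p = √[μ(2/r₂ − 1/a_t)] = 9.133 km/s.
Second burn Δv₂ = |v₂ − v_p| = 2.163 km/s.
Δv = Δv₁ + Δv₂ = 1.324 + 2.163 = 3.487 km/s.

Δv = 3.487 km/s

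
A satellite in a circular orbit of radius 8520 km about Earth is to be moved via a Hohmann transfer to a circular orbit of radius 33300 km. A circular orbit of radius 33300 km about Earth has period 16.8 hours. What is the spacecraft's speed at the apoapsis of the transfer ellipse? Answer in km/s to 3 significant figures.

From Kepler's third law T² = 4π²r³/μ at r = 33300 km, T = 16.8 hours = 16.8 × 3600 s = 60480 s: μ = 4π²r³/T² = 3.98537×10^5 km³/s².
Transfer-ellipse semi-major axis a_t = (r₁ + r₂)/2 = (8520 + 33300)/2 = 20910 km.
The apoapsis of the transfer ellipse is at r = 33300 km.
Applying v² = μ(2/r − 1/a_t): v = 2.208 km/s.

v = 2.21 km/s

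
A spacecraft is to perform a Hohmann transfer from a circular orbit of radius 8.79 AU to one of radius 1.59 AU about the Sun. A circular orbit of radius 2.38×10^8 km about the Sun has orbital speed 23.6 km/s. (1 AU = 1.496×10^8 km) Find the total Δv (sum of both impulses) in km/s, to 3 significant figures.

From the circular-orbit relation v² = μ/r at r = 2.38×10^8 km: μ = v²r = (23.6)² × 2.38×10^8 = 1.32556×10^11 km³/s².
In km: r₁ = 8.79 × 1.496×10^8 = 1.314984×10^9 km; r₂ = 1.59 × 1.496×10^8 = 2.37864×10^8 km.
Semi-major axis of the transfer orbit: a_t = (1.314984×10^9 + 2.37864×10^8)/2 = 7.76424×10^8 km.
At r₁ the circular-orbit speed is v₁ = √(μ/r₁) = 10.04 km/s.
Transfer-orbit speed at r₁ (vis-viva equation): v_a = √[μ(2/r₁ − 1/a_t)] = 5.557 km/s.
First burn Δv₁ = |v_a − v₁| = 4.483 km/s.
Circular speed at r₂: v₂ = √(μ/r₂) = 23.607 km/s.
Transfer-orbit speed at r₂: v_p = √[μ(2/r₂ − 1/a_t)] = 30.722 km/s.
Second burn Δv₂ = |v₂ − v_p| = 7.115 km/s.
Δv = Δv₁ + Δv₂ = 4.483 + 7.115 = 11.60 km/s.

Δv = 11.6 km/s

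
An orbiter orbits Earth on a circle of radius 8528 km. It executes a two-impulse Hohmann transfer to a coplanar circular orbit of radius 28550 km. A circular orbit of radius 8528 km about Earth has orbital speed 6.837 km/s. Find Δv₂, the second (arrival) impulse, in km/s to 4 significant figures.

From the circular-orbit relation v² = μ/r at r = 8528 km: μ = v²r = (6.837)² × 8528 = 3.98638×10^5 km³/s².
The Hohmann ellipse has a_t = (r₁ + r₂)/2 = 18539 km.
On the circular orbit at r = 28550 km, v_c = √(μ/r) = 3.7367 km/s.
Transfer-orbit speed at the same r (vis-viva, a = a_t): v_t = √[μ(2/r − 1/a_t)] = 2.5343 km/s.
Δv₂ = |v_t − v_c| = |2.5343 − 3.7367| = 1.202 km/s.

Δv₂ = 1.202 km/s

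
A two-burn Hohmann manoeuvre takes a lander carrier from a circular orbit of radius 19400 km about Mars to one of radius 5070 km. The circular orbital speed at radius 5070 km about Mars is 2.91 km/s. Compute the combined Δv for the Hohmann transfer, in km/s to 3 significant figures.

From the circular-orbit relation v² = μ/r at r = 5070 km: μ = v²r = (2.91)² × 5070 = 42933.3 km³/s².
Semi-major axis of the transfer orbit: a_t = (19400 + 5070)/2 = 12235 km.
At r₁ the circular-orbit speed is v₁ = √(μ/r₁) = 1.4876 km/s.
Transfer-orbit speed at r₁ (vis-viva equation): v_a = √[μ(2/r₁ − 1/a_t)] = 0.95763 km/s.
First burn Δv₁ = |v_a − v₁| = 0.5300 km/s.
Circular speed at r₂: v₂ = √(μ/r₂) = 2.9100 km/s.
Transfer-orbit speed at r₂: v_p = √[μ(2/r₂ − 1/a_t)] = 3.6643 km/s.
Second burn Δv₂ = |v₂ − v_p| = 0.7543 km/s.
Total Δv = Δv₁ + Δv₂ = 1.284 km/s.

Δv = 1.28 km/s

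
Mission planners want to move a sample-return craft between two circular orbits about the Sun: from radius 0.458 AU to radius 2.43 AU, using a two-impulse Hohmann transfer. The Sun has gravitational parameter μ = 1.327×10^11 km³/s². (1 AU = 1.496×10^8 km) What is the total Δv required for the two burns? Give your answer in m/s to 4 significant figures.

Δv = 21430 m/s

In km: r₁ = 0.458 × 1.496×10^8 = 6.85168×10^7 km; r₂ = 2.43 × 1.496×10^8 = 3.63528×10^8 km.
The Hohmann ellipse has a_t = (r₁ + r₂)/2 = 2.160224×10^8 km.
Circular speed at r₁: v₁ = √(μ/r₁) = √(1.327×10^11/6.85168×10^7) = 44.01 km/s.
Transfer-orbit speed at r₁ (v² = μ(2/r − 1/a)): v_p = √[μ(2/r₁ − 1/a_t)] = 57.09 km/s.
First burn Δv₁ = |v_p − v₁| = 13.08 km/s.
At r₂, v₂ = √(μ/r₂) = 19.106 km/s.
Transfer-orbit speed at r₂: v_a = √[μ(2/r₂ − 1/a_t)] = 10.760 km/s.
Second burn Δv₂ = |v₂ − v_a| = 8.346 km/s.
Total Δv = Δv₁ + Δv₂ = 21.43 km/s.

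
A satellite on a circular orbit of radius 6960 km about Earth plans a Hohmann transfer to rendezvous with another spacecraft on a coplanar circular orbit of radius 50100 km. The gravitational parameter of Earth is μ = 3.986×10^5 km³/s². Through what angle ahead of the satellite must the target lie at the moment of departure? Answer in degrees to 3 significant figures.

Transfer-ellipse semi-major axis a_t = (r₁ + r₂)/2 = (6960 + 50100)/2 = 28530 km.
The half-period of the transfer ellipse is t = π√(a_t³/μ) = 23980 s.
The target's mean motion on its circular orbit is ω₂ = √(μ/r₂³) = 5.630×10^-5 rad/s.
Angle swept by the target during transfer: ω₂·t = 1.350 rad = 77.35°.
Arrival is 180° from departure on the ellipse, so φ = 180° − 77.35° = 103°.

φ = 103°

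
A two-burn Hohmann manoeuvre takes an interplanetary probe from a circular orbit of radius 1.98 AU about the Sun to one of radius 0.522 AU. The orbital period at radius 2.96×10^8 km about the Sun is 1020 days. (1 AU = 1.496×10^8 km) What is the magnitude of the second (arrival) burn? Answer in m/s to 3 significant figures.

From Kepler's third law T² = 4π²r³/μ at r = 2.96×10^8 km, T = 1020 days = 1020 × 86400 s = 8.8128×10^7 s: μ = 4π²r³/T² = 1.31828×10^11 km³/s².
In km: r₁ = 1.98 × 1.496×10^8 = 2.96208×10^8 km; r₂ = 0.522 × 1.496×10^8 = 7.80912×10^7 km.
Transfer-ellipse semi-major axis a_t = (r₁ + r₂)/2 = (2.96208×10^8 + 7.80912×10^7)/2 = 1.871496×10^8 km.
Circular speed at r = 7.80912×10^7 km: v_c = √(μ/r) = 41.09 km/s.
Transfer-orbit speed at the same r (vis-viva, a = a_t): v_t = √[μ(2/r − 1/a_t)] = 51.69 km/s.
Δv₂ = |v_t − v_c| = |51.69 − 41.09| = 10.60 km/s.

Δv₂ = 10600 m/s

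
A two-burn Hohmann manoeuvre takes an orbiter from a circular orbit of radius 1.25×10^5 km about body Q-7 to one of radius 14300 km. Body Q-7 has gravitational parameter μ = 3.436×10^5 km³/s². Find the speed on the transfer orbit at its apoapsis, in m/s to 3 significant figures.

Transfer-ellipse semi-major axis a_t = (r₁ + r₂)/2 = (1.250×10^5 + 14300)/2 = 69650 km.
The apoapsis of the transfer ellipse is at r = 1.250×10^5 km.
Applying v² = μ(2/r − 1/a_t): v = 0.7512 km/s.

v = 751 m/s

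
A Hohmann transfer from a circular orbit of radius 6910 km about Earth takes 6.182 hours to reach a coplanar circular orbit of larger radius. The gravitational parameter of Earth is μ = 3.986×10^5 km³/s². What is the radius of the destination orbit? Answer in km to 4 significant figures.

Transfer time t = 6.182 hours = 22255.2 s, and t = π√(a_t³/μ).
So a_t = (μ t²/π²)^(1/3) = (3.986×10^5 × (22255.2)² / π²)^(1/3) = 27146 km.
Since a_t = (r₁ + r₂)/2, r₂ = 2a_t − r₁ = 2×27146 − 6910 = 47382 km.

r₂ = 47380 km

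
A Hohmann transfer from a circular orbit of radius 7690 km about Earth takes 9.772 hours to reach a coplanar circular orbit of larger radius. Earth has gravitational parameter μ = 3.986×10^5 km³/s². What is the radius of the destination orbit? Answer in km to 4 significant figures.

Transfer time t = 9.772 hours = 35179.2 s, and t = π√(a_t³/μ).
So a_t = (μ t²/π²)^(1/3) = (3.986×10^5 × (35179.2)² / π²)^(1/3) = 36836 km.
Since a_t = (r₁ + r₂)/2, r₂ = 2a_t − r₁ = 2×36836 − 7690 = 65982 km.

r₂ = 65980 km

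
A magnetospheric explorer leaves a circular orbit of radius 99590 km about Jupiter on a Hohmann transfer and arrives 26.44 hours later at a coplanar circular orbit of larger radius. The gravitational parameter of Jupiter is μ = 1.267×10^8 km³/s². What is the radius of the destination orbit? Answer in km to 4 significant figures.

Transfer time t = 26.44 hours = 95184 s, and t = π√(a_t³/μ).
So a_t = (μ t²/π²)^(1/3) = (1.267×10^8 × (95184)² / π²)^(1/3) = 4.8813×10^5 km.
Since a_t = (r₁ + r₂)/2, r₂ = 2a_t − r₁ = 2×4.8813×10^5 − 99590 = 8.7667×10^5 km.

r₂ = 8.767×10^5 km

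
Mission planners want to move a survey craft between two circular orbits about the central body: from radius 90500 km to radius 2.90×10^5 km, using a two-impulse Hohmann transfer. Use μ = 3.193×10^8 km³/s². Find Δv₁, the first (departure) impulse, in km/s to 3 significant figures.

Δv₁ = 13.9 km/s

Transfer-ellipse semi-major axis a_t = (r₁ + r₂)/2 = (90500 + 2.900×10^5)/2 = 1.9025×10^5 km.
Circular speed at r = 90500 km: v_c = √(μ/r) = 59.40 km/s.
Vis-viva on the transfer ellipse at r = 90500 km gives v_t = √[μ(2/r − 1/a_t)] = 73.34 km/s.
Δv₁ = |v_t − v_c| = |73.34 − 59.40| = 13.94 km/s.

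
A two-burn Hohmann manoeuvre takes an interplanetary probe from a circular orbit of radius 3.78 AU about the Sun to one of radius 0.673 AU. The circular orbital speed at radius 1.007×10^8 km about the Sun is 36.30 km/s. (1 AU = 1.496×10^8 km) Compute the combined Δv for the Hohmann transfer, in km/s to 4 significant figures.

Δv = 17.90 km/s

From the circular-orbit relation v² = μ/r at r = 1.007×10^8 km: μ = v²r = (36.30)² × 1.007×10^8 = 1.32691×10^11 km³/s².
In km: r₁ = 3.78 × 1.496×10^8 = 5.65488×10^8 km; r₂ = 0.673 × 1.496×10^8 = 1.006808×10^8 km.
Semi-major axis of the transfer orbit: a_t = (5.65488×10^8 + 1.006808×10^8)/2 = 3.330844×10^8 km.
At r₁ the circular-orbit speed is v₁ = √(μ/r₁) = 15.318 km/s.
Transfer-orbit speed at r₁ (v² = μ(2/r − 1/a)): v_a = √[μ(2/r₁ − 1/a_t)] = 8.4218 km/s.
First burn Δv₁ = |v_a − v₁| = 6.896 km/s.
Circular speed at r₂: v₂ = √(μ/r₂) = 36.30 km/s.
Transfer-orbit speed at r₂: v_p = √[μ(2/r₂ − 1/a_t)] = 47.30 km/s.
Second burn Δv₂ = |v₂ − v_p| = 11.00 km/s.
Δv = Δv₁ + Δv₂ = 6.896 + 11.00 = 17.90 km/s.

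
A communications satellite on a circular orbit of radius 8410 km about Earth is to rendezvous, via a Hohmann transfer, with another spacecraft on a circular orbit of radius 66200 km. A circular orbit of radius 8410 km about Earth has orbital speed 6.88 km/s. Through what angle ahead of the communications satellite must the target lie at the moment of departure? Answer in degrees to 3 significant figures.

From the circular-orbit relation v² = μ/r at r = 8410 km: μ = v²r = (6.88)² × 8410 = 3.98082×10^5 km³/s².
Semi-major axis of the transfer orbit: a_t = (8410 + 66200)/2 = 37305 km.
The half-period of the transfer ellipse is t = π√(a_t³/μ) = 35877 s.
Target angular speed ω₂ = √(μ/r₂³) = 3.7042×10^-5 rad/s.
Angle swept by the target during transfer: ω₂·t = 1.32896 rad = 76.14°.
Arrival is 180° from departure on the ellipse, so φ = 180° − 76.14° = 104°.

φ = 104°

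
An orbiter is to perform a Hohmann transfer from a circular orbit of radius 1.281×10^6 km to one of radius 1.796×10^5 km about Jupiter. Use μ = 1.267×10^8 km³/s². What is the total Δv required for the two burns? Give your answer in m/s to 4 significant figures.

Δv = 13630 m/s

The Hohmann ellipse has a_t = (r₁ + r₂)/2 = 7.303×10^5 km.
At r₁ the circular-orbit speed is v₁ = √(μ/r₁) = 9.945 km/s.
Transfer-orbit speed at r₁ (vis-viva equation): v_a = √[μ(2/r₁ − 1/a_t)] = 4.932 km/s.
First burn Δv₁ = |v_a − v₁| = 5.013 km/s.
Circular speed at r₂: v₂ = √(μ/r₂) = 26.560 km/s.
Transfer-orbit speed at r₂: v_p = √[μ(2/r₂ − 1/a_t)] = 35.177 km/s.
Second burn Δv₂ = |v₂ − v_p| = 8.617 km/s.
Δv = Δv₁ + Δv₂ = 5.013 + 8.617 = 13.63 km/s.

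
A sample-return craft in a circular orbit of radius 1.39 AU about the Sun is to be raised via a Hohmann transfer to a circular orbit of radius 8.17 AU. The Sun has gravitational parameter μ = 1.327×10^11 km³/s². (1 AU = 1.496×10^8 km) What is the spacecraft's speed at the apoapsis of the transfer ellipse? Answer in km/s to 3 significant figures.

In km: r₁ = 1.39 × 1.496×10^8 = 2.07944×10^8 km; r₂ = 8.17 × 1.496×10^8 = 1.222232×10^9 km.
The Hohmann ellipse has a_t = (r₁ + r₂)/2 = 7.15088×10^8 km.
At apoapsis, r = 1.222232×10^9 km.
Applying v² = μ(2/r − 1/a_t): v = 5.619 km/s.

v = 5.62 km/s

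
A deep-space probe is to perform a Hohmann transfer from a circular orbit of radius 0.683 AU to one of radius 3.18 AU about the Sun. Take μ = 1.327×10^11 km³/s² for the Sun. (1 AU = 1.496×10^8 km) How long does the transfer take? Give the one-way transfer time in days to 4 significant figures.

t = 490.3 days

In km: r₁ = 0.683 × 1.496×10^8 = 1.021768×10^8 km; r₂ = 3.18 × 1.496×10^8 = 4.75728×10^8 km.
Transfer-ellipse semi-major axis a_t = (r₁ + r₂)/2 = (1.021768×10^8 + 4.75728×10^8)/2 = 2.889524×10^8 km.
Transfer time t = π√(a_t³/μ) = π√((2.889524×10^8)³ / 1.327×10^11) = 4.236×10^7 s.
Converting: 4.236×10^7 s ÷ 86400 s/day = 490.3 days.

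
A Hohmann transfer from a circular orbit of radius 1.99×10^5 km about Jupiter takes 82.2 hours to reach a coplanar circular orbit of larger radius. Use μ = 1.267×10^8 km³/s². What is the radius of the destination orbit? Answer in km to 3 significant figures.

Transfer time t = 82.2 hours = 2.9592×10^5 s, and t = π√(a_t³/μ).
So a_t = (μ t²/π²)^(1/3) = (1.267×10^8 × (2.9592×10^5)² / π²)^(1/3) = 1.0398×10^6 km.
Since a_t = (r₁ + r₂)/2, r₂ = 2a_t − r₁ = 2×1.0398×10^6 − 1.990×10^5 = 1.8806×10^6 km.

r₂ = 1.88×10^6 km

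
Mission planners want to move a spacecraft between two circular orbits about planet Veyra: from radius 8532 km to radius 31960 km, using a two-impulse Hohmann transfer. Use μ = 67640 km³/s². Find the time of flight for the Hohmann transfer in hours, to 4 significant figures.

Semi-major axis of the transfer orbit: a_t = (8532 + 31960)/2 = 20246 km.
Transfer time t = π√(a_t³/μ) = π√((20246)³ / 67640) = 34798 s.
Converting: 34798 s ÷ 3600 s/hour = 9.666 hours.

t = 9.666 hours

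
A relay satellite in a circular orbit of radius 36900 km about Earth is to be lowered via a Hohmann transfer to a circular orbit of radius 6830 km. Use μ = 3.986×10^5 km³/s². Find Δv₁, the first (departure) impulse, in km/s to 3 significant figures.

Δv₁ = 1.45 km/s

Transfer-ellipse semi-major axis a_t = (r₁ + r₂)/2 = (36900 + 6830)/2 = 21865 km.
On the circular orbit at r = 36900 km, v_c = √(μ/r) = 3.287 km/s.
Vis-viva on the transfer ellipse at r = 36900 km gives v_t = √[μ(2/r − 1/a_t)] = 1.837 km/s.
Δv₁ = |v_t − v_c| = |1.837 − 3.287| = 1.450 km/s.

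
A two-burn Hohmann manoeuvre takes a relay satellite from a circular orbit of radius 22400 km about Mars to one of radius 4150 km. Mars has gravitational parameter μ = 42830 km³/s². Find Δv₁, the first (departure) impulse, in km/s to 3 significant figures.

The Hohmann ellipse has a_t = (r₁ + r₂)/2 = 13275 km.
On the circular orbit at r = 22400 km, v_c = √(μ/r) = 1.38277 km/s.
Transfer-orbit speed at the same r (vis-viva, a = a_t): v_t = √[μ(2/r − 1/a_t)] = 0.773138 km/s.
Δv₁ = |v_t − v_c| = |0.773138 − 1.38277| = 0.6096 km/s.

Δv₁ = 0.610 km/s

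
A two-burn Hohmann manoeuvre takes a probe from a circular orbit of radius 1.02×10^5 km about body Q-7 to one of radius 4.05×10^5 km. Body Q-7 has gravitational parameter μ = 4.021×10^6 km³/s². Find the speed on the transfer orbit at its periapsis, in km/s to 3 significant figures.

v = 7.94 km/s

The Hohmann ellipse has a_t = (r₁ + r₂)/2 = 2.535×10^5 km.
At periapsis, r = 1.020×10^5 km.
From the vis-viva equation, v = √[μ(2/r − 1/a_t)] = 7.936 km/s.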